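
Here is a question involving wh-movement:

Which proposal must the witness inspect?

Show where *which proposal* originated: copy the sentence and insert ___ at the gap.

Which proposal must the witness inspect ___?

In situ: The witness must inspect which proposal.
The filler 'which proposal' is interpreted as the direct object of 'inspect'. The gap is right after 'inspect'.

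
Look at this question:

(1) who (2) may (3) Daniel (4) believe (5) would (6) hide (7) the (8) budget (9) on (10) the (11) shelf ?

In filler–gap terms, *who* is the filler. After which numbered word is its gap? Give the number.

4

Pre-movement form: Daniel may believe who would hide the budget on the shelf.
'who' is the subject of the clause embedded under 'believe'. It moves to the left edge, and the trace sits right after 'believe':
Who may Daniel believe ___ would hide the budget on the shelf?
'believe' is word 4.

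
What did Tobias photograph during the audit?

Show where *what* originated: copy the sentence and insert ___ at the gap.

Underlying clause: Tobias did photograph what during the audit.
The filler 'what' is interpreted as the direct object of 'photograph'. The gap is right after 'photograph'.

What did Tobias photograph ___ during the audit?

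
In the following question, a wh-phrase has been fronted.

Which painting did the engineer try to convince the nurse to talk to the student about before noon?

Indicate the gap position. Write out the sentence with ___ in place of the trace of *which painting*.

Which painting did the engineer try to convince the nurse to talk to the student about ___ before noon?

Underlying clause: The engineer did try to convince the nurse to talk to the student about which painting before noon.
'which painting' functions as the object of the preposition 'about'. The gap is right after 'about'.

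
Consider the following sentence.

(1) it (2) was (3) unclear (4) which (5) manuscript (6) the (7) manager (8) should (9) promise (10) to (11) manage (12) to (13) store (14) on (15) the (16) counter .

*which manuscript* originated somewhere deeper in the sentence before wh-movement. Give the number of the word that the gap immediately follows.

Pre-movement form: The manager should promise to manage to store which manuscript on the counter.
'which manuscript' functions as the direct object of 'store'. It moves to the left edge, and the trace sits right after 'store':
It was unclear which manuscript the manager should promise to manage to store ___ on the counter.
'store' is word 13.

13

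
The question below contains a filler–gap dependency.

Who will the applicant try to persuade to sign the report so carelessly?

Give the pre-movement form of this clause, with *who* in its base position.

The applicant will try to persuade who to sign the report so carelessly.

'who' functions as the direct object of 'persuade'. Fronting leaves a gap immediately after 'persuade':
Who will the applicant try to persuade ___ to sign the report so carelessly?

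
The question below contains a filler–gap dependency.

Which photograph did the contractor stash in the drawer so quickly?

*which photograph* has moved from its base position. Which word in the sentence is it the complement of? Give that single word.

Pre-movement form: The contractor did stash which photograph in the drawer so quickly.
The filler 'which photograph' is interpreted as the direct object of 'stash'. Wh-movement fronts it, leaving a gap right after 'stash':
Which photograph did the contractor stash ___ in the drawer so quickly?

stash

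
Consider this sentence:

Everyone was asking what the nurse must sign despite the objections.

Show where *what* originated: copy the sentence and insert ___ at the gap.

Underlying clause: The nurse must sign what despite the objections.
'what' is the direct object of 'sign'. The gap is right after 'sign'.

Everyone was asking what the nurse must sign ___ despite the objections.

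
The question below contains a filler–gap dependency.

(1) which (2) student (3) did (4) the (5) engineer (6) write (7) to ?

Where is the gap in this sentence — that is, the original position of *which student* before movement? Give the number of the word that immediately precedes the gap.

7

Underlying clause: The engineer did write to which student.
'which student' functions as the object of the preposition 'to'. It moves to the left edge, and the trace sits right after 'to':
Which student did the engineer write to ___?
'to' is word 7.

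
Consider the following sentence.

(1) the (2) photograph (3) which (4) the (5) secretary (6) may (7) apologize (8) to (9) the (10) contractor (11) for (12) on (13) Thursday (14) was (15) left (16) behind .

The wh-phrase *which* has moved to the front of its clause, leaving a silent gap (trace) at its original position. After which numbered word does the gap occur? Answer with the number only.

The filler 'which' is interpreted as the object of the preposition 'for'. It moves to the left edge, and the trace sits right after 'for':
The photograph which the secretary may apologize to the contractor for ___ on Thursday was left behind.
'for' is word 11.

11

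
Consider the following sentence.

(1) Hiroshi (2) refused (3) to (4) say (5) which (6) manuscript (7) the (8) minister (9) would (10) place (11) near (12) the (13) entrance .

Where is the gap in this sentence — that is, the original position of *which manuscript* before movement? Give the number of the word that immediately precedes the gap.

10

Pre-movement form: The minister would place which manuscript near the entrance.
The filler 'which manuscript' is interpreted as the direct object of 'place'. Fronting leaves a gap immediately after 'place':
Hiroshi refused to say which manuscript the minister would place ___ near the entrance.
'place' is word 10.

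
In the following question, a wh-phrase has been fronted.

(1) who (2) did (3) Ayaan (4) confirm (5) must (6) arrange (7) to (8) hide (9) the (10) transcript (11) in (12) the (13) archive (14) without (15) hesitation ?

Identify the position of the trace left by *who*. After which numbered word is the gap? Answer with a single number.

4

Underlying clause: Ayaan did confirm who must arrange to hide the transcript in the archive without hesitation.
'who' is the subject of the clause embedded under 'confirm'. Wh-movement fronts it, leaving a gap right after 'confirm':
Who did Ayaan confirm ___ must arrange to hide the transcript in the archive without hesitation?
'confirm' is word 4.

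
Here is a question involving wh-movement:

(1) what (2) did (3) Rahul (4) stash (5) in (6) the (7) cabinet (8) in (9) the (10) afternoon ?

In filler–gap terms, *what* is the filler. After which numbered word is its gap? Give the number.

Underlying clause: Rahul did stash what in the cabinet in the afternoon.
'what' functions as the direct object of 'stash'. It moves to the left edge, and the trace sits right after 'stash':
What did Rahul stash ___ in the cabinet in the afternoon?
'stash' is word 4.

4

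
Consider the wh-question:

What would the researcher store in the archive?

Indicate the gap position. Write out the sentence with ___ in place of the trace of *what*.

Pre-movement form: The researcher would store what in the archive.
'what' functions as the direct object of 'store'. The gap is right after 'store'.

What would the researcher store ___ in the archive?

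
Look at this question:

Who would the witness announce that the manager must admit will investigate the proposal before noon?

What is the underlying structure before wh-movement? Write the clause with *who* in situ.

The witness would announce that the manager must admit who will investigate the proposal before noon.

'who' is the subject of the clause embedded under 'admit'. Fronting leaves a gap immediately after 'admit':
Who would the witness announce that the manager must admit ___ will investigate the proposal before noon?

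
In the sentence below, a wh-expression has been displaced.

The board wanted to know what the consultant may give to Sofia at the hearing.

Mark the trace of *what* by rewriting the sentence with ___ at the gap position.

The board wanted to know what the consultant may give ___ to Sofia at the hearing.

Underlying clause: The consultant may give what to Sofia at the hearing.
'what' is the direct object of 'give'. The gap is right after 'give'.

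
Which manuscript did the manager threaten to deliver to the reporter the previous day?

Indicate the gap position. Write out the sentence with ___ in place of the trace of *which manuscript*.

Which manuscript did the manager threaten to deliver ___ to the reporter the previous day?

Before movement: The manager did threaten to deliver which manuscript to the reporter the previous day.
'which manuscript' functions as the direct object of 'deliver'. The gap is right after 'deliver'.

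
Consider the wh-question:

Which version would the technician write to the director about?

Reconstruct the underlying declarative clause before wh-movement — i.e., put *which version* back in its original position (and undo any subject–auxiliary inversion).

The technician would write to the director about which version.

'which version' is the object of the preposition 'about'. It moves to the left edge, and the trace sits right after 'about':
Which version would the technician write to the director about ___?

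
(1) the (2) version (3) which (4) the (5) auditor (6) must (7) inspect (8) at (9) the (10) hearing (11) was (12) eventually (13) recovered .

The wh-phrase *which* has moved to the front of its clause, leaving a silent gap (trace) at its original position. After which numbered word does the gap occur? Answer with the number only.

'which' functions as the direct object of 'inspect'. Wh-movement fronts it, leaving a gap right after 'inspect':
The version which the auditor must inspect ___ at the hearing was eventually recovered.
'inspect' is word 7.

7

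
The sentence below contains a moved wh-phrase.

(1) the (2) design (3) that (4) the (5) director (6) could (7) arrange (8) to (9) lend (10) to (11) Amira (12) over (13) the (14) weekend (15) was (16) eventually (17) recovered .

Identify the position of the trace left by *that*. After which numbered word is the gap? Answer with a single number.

'that' functions as the direct object of 'lend'. Wh-movement fronts it, leaving a gap right after 'lend':
The design that the director could arrange to lend ___ to Amira over the weekend was eventually recovered.
'lend' is word 9.

9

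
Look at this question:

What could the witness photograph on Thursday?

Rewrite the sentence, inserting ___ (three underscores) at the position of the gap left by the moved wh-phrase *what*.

In situ: The witness could photograph what on Thursday.
'what' is the direct object of 'photograph'. The gap is right after 'photograph'.

What could the witness photograph ___ on Thursday?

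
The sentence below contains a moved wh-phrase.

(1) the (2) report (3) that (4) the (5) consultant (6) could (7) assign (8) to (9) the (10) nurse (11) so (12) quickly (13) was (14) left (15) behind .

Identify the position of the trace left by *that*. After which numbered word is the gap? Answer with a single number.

'that' functions as the direct object of 'assign'. It moves to the left edge, and the trace sits right after 'assign':
The report that the consultant could assign ___ to the nurse so quickly was left behind.
'assign' is word 7.

7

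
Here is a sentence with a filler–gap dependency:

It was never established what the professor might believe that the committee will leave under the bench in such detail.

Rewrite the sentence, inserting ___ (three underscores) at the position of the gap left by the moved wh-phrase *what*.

In situ: The professor might believe that the committee will leave what under the bench in such detail.
The filler 'what' is interpreted as the direct object of 'leave'. The gap is right after 'leave'.

It was never established what the professor might believe that the committee will leave ___ under the bench in such detail.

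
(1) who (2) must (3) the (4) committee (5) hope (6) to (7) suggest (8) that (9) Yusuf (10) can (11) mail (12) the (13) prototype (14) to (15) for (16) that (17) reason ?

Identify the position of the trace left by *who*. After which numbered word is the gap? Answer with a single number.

14

Underlying clause: The committee must hope to suggest that Yusuf can mail the prototype to who for that reason.
'who' functions as the object of the preposition 'to' (recipient of 'mail'). Fronting leaves a gap immediately after 'to':
Who must the committee hope to suggest that Yusuf can mail the prototype to ___ for that reason?
'to' is word 14.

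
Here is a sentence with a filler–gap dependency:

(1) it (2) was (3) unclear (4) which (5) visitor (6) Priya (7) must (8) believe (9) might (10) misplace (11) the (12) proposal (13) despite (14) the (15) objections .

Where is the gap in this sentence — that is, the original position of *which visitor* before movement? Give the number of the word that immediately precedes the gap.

In situ: Priya must believe which visitor might misplace the proposal despite the objections.
'which visitor' is the subject of the clause embedded under 'believe'. Fronting leaves a gap immediately after 'believe':
It was unclear which visitor Priya must believe ___ might misplace the proposal despite the objections.
'believe' is word 8.

8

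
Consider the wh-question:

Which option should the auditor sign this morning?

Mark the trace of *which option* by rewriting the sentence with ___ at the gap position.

Which option should the auditor sign ___ this morning?

Pre-movement form: The auditor should sign which option this morning.
'which option' functions as the direct object of 'sign'. The gap is right after 'sign'.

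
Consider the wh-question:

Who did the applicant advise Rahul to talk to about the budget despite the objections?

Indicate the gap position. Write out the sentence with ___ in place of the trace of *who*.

Who did the applicant advise Rahul to talk to ___ about the budget despite the objections?

Before movement: The applicant did advise Rahul to talk to who about the budget despite the objections.
The filler 'who' is interpreted as the object of the preposition 'to'. The gap is right after 'to'.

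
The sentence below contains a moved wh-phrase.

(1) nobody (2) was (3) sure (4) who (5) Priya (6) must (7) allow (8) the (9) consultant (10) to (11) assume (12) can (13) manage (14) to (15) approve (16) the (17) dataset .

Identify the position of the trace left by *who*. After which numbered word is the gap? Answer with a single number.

11

In situ: Priya must allow the consultant to assume who can manage to approve the dataset.
'who' functions as the subject of the clause embedded under 'assume'. Fronting leaves a gap immediately after 'assume':
Nobody was sure who Priya must allow the consultant to assume ___ can manage to approve the dataset.
'assume' is word 11.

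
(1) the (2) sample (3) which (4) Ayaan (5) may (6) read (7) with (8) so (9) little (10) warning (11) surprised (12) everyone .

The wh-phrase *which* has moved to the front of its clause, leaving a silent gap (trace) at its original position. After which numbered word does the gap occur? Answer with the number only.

6

'which' is the direct object of 'read'. It moves to the left edge, and the trace sits right after 'read':
The sample which Ayaan may read ___ with so little warning surprised everyone.
'read' is word 6.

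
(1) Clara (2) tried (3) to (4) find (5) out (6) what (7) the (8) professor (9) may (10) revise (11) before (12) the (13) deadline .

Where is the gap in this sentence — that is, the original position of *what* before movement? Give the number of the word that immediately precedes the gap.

In situ: The professor may revise what before the deadline.
'what' functions as the direct object of 'revise'. Fronting leaves a gap immediately after 'revise':
Clara tried to find out what the professor may revise ___ before the deadline.
'revise' is word 10.

10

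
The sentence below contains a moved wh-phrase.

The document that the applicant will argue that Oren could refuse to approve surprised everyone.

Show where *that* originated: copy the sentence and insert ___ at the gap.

The document that the applicant will argue that Oren could refuse to approve ___ surprised everyone.

'that' is the direct object of 'approve'. The gap is right after 'approve'.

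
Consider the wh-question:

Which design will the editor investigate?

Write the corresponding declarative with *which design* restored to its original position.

'which design' is the direct object of 'investigate'. Wh-movement fronts it, leaving a gap right after 'investigate':
Which design will the editor investigate ___?

The editor will investigate which design.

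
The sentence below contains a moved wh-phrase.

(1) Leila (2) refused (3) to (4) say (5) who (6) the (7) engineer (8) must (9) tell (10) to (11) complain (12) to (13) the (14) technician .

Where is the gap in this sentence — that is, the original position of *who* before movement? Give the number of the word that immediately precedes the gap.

9

Before movement: The engineer must tell who to complain to the technician.
'who' is the direct object of 'tell'. It moves to the left edge, and the trace sits right after 'tell':
Leila refused to say who the engineer must tell ___ to complain to the technician.
'tell' is word 9.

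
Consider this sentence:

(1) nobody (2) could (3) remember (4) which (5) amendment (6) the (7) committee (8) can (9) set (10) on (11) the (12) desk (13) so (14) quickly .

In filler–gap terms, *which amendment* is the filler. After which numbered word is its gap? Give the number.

9

In situ: The committee can set which amendment on the desk so quickly.
'which amendment' is the direct object of 'set'. It moves to the left edge, and the trace sits right after 'set':
Nobody could remember which amendment the committee can set ___ on the desk so quickly.
'set' is word 9.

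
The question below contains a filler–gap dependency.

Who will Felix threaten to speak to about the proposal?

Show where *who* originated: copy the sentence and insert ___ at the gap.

Who will Felix threaten to speak to ___ about the proposal?

Before movement: Felix will threaten to speak to who about the proposal.
The filler 'who' is interpreted as the object of the preposition 'to'. The gap is right after 'to'.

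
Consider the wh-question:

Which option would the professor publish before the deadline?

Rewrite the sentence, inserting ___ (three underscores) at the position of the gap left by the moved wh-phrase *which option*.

Pre-movement form: The professor would publish which option before the deadline.
'which option' functions as the direct object of 'publish'. The gap is right after 'publish'.

Which option would the professor publish ___ before the deadline?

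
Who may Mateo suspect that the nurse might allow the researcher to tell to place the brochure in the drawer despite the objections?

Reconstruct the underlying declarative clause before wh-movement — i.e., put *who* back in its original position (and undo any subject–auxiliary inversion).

'who' functions as the direct object of 'tell'. Fronting leaves a gap immediately after 'tell':
Who may Mateo suspect that the nurse might allow the researcher to tell ___ to place the brochure in the drawer despite the objections?

Mateo may suspect that the nurse might allow the researcher to tell who to place the brochure in the drawer despite the objections.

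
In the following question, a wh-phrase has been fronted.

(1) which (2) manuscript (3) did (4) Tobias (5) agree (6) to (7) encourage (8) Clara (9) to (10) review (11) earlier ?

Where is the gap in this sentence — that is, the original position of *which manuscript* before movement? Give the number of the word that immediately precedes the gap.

10

Underlying clause: Tobias did agree to encourage Clara to review which manuscript earlier.
'which manuscript' is the direct object of 'review'. It moves to the left edge, and the trace sits right after 'review':
Which manuscript did Tobias agree to encourage Clara to review ___ earlier?
'review' is word 10.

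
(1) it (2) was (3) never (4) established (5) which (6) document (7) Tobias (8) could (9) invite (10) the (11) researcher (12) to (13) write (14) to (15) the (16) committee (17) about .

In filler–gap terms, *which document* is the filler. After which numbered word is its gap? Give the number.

In situ: Tobias could invite the researcher to write to the committee about which document.
'which document' is the object of the preposition 'about'. It moves to the left edge, and the trace sits right after 'about':
It was never established which document Tobias could invite the researcher to write to the committee about ___.
'about' is word 17.

17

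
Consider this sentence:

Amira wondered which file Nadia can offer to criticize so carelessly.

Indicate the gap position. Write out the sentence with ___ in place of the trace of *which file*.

Amira wondered which file Nadia can offer to criticize ___ so carelessly.

Pre-movement form: Nadia can offer to criticize which file so carelessly.
'which file' is the direct object of 'criticize'. The gap is right after 'criticize'.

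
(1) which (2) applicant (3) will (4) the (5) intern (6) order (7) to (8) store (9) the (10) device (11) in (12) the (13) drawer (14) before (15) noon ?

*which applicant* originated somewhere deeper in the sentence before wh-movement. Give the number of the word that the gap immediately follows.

6

In situ: The intern will order which applicant to store the device in the drawer before noon.
The filler 'which applicant' is interpreted as the direct object of 'order'. It moves to the left edge, and the trace sits right after 'order':
Which applicant will the intern order ___ to store the device in the drawer before noon?
'order' is word 6.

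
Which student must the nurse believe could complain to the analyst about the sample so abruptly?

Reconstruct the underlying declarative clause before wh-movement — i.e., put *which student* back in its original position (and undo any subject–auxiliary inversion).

The nurse must believe which student could complain to the analyst about the sample so abruptly.

The filler 'which student' is interpreted as the subject of the clause embedded under 'believe'. Wh-movement fronts it, leaving a gap right after 'believe':
Which student must the nurse believe ___ could complain to the analyst about the sample so abruptly?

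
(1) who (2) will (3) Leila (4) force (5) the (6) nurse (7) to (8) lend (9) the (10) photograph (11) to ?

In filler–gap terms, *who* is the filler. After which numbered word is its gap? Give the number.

11

Pre-movement form: Leila will force the nurse to lend the photograph to who.
The filler 'who' is interpreted as the object of the preposition 'to' (recipient of 'lend'). It moves to the left edge, and the trace sits right after 'to':
Who will Leila force the nurse to lend the photograph to ___?
'to' is word 11.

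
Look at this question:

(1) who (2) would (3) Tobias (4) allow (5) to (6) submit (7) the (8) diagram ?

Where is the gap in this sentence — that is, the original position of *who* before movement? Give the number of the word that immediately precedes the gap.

4

In situ: Tobias would allow who to submit the diagram.
'who' is the direct object of 'allow'. It moves to the left edge, and the trace sits right after 'allow':
Who would Tobias allow ___ to submit the diagram?
'allow' is word 4.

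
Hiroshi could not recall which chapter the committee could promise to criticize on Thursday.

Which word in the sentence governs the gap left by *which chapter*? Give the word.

criticize

Underlying clause: The committee could promise to criticize which chapter on Thursday.
The filler 'which chapter' is interpreted as the direct object of 'criticize'. Wh-movement fronts it, leaving a gap right after 'criticize':
Hiroshi could not recall which chapter the committee could promise to criticize ___ on Thursday.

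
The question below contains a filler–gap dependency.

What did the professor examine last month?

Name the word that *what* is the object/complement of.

examine

In situ: The professor did examine what last month.
The filler 'what' is interpreted as the direct object of 'examine'. It moves to the left edge, and the trace sits right after 'examine':
What did the professor examine ___ last month?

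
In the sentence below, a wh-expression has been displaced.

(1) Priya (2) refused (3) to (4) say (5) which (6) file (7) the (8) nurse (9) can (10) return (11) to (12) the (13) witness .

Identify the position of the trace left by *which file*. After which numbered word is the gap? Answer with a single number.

10

In situ: The nurse can return which file to the witness.
'which file' is the direct object of 'return'. Fronting leaves a gap immediately after 'return':
Priya refused to say which file the nurse can return ___ to the witness.
'return' is word 10.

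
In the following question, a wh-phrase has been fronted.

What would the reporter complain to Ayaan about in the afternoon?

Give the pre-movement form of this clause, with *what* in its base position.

The reporter would complain to Ayaan about what in the afternoon.

'what' functions as the object of the preposition 'about'. Fronting leaves a gap immediately after 'about':
What would the reporter complain to Ayaan about ___ in the afternoon?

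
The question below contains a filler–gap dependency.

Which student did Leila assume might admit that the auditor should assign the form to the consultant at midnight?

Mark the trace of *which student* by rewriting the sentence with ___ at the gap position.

In situ: Leila did assume which student might admit that the auditor should assign the form to the consultant at midnight.
'which student' functions as the subject of the clause embedded under 'assume'. The gap is right after 'assume'.

Which student did Leila assume ___ might admit that the auditor should assign the form to the consultant at midnight?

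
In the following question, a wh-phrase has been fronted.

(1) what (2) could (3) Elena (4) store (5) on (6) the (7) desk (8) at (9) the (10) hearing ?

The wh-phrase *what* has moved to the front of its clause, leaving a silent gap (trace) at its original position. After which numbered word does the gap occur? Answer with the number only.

4

Underlying clause: Elena could store what on the desk at the hearing.
'what' functions as the direct object of 'store'. It moves to the left edge, and the trace sits right after 'store':
What could Elena store ___ on the desk at the hearing?
'store' is word 4.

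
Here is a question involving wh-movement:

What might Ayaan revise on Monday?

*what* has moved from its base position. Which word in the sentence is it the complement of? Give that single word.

revise

In situ: Ayaan might revise what on Monday.
'what' is the direct object of 'revise'. Fronting leaves a gap immediately after 'revise':
What might Ayaan revise ___ on Monday?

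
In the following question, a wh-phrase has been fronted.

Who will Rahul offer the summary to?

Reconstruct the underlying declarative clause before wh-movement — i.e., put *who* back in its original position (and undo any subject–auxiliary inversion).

Rahul will offer the summary to who.

The filler 'who' is interpreted as the object of the preposition 'to' (recipient of 'offer'). Wh-movement fronts it, leaving a gap right after 'to':
Who will Rahul offer the summary to ___?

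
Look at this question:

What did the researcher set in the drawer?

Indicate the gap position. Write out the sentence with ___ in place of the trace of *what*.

What did the researcher set ___ in the drawer?

Pre-movement form: The researcher did set what in the drawer.
The filler 'what' is interpreted as the direct object of 'set'. The gap is right after 'set'.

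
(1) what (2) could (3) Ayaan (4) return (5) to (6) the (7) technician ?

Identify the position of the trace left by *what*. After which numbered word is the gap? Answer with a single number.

Before movement: Ayaan could return what to the technician.
The filler 'what' is interpreted as the direct object of 'return'. It moves to the left edge, and the trace sits right after 'return':
What could Ayaan return ___ to the technician?
'return' is word 4.

4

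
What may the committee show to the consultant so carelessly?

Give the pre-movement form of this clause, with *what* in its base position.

The filler 'what' is interpreted as the direct object of 'show'. Fronting leaves a gap immediately after 'show':
What may the committee show ___ to the consultant so carelessly?

The committee may show what to the consultant so carelessly.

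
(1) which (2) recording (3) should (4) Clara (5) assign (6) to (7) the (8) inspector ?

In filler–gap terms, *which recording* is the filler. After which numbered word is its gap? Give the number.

Underlying clause: Clara should assign which recording to the inspector.
The filler 'which recording' is interpreted as the direct object of 'assign'. It moves to the left edge, and the trace sits right after 'assign':
Which recording should Clara assign ___ to the inspector?
'assign' is word 5.

5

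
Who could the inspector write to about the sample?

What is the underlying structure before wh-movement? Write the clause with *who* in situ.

'who' functions as the object of the preposition 'to'. Fronting leaves a gap immediately after 'to':
Who could the inspector write to ___ about the sample?

The inspector could write to who about the sample.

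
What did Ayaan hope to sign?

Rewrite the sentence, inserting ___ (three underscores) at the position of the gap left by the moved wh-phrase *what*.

What did Ayaan hope to sign ___?

Before movement: Ayaan did hope to sign what.
The filler 'what' is interpreted as the direct object of 'sign'. The gap is right after 'sign'.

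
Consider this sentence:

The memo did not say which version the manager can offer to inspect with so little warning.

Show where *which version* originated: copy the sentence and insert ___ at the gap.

The memo did not say which version the manager can offer to inspect ___ with so little warning.

Pre-movement form: The manager can offer to inspect which version with so little warning.
'which version' functions as the direct object of 'inspect'. The gap is right after 'inspect'.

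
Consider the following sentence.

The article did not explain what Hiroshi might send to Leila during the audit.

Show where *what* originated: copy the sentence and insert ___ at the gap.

In situ: Hiroshi might send what to Leila during the audit.
The filler 'what' is interpreted as the direct object of 'send'. The gap is right after 'send'.

The article did not explain what Hiroshi might send ___ to Leila during the audit.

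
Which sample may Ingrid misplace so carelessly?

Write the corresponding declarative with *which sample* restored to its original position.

'which sample' is the direct object of 'misplace'. Wh-movement fronts it, leaving a gap right after 'misplace':
Which sample may Ingrid misplace ___ so carelessly?

Ingrid may misplace which sample so carelessly.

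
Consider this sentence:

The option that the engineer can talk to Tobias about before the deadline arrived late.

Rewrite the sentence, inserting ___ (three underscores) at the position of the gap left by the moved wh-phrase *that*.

The option that the engineer can talk to Tobias about ___ before the deadline arrived late.

'that' is the object of the preposition 'about'. The gap is right after 'about'.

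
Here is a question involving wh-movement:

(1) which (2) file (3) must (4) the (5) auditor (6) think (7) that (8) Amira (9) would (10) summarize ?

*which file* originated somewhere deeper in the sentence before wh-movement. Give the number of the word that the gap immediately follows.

In situ: The auditor must think that Amira would summarize which file.
'which file' functions as the direct object of 'summarize'. Wh-movement fronts it, leaving a gap right after 'summarize':
Which file must the auditor think that Amira would summarize ___?
'summarize' is word 10.

10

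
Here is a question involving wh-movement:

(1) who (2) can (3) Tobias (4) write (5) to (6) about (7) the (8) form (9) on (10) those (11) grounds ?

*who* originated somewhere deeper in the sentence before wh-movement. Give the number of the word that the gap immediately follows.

Pre-movement form: Tobias can write to who about the form on those grounds.
The filler 'who' is interpreted as the object of the preposition 'to'. Fronting leaves a gap immediately after 'to':
Who can Tobias write to ___ about the form on those grounds?
'to' is word 5.

5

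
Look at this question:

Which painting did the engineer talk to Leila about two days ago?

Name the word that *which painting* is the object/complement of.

Pre-movement form: The engineer did talk to Leila about which painting two days ago.
The filler 'which painting' is interpreted as the object of the preposition 'about'. It moves to the left edge, and the trace sits right after 'about':
Which painting did the engineer talk to Leila about ___ two days ago?

about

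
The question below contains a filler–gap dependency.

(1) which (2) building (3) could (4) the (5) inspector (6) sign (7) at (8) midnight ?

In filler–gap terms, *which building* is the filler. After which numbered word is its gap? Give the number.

6

Before movement: The inspector could sign which building at midnight.
'which building' is the direct object of 'sign'. It moves to the left edge, and the trace sits right after 'sign':
Which building could the inspector sign ___ at midnight?
'sign' is word 6.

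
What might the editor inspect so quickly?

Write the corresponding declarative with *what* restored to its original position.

The editor might inspect what so quickly.

The filler 'what' is interpreted as the direct object of 'inspect'. Wh-movement fronts it, leaving a gap right after 'inspect':
What might the editor inspect ___ so quickly?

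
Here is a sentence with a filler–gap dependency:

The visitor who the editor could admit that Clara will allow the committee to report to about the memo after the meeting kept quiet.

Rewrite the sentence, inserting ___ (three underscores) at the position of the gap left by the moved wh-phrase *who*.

'who' functions as the object of the preposition 'to'. The gap is right after 'to'.

The visitor who the editor could admit that Clara will allow the committee to report to ___ about the memo after the meeting kept quiet.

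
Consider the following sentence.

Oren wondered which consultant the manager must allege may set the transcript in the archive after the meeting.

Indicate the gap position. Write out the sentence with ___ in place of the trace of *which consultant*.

In situ: The manager must allege which consultant may set the transcript in the archive after the meeting.
The filler 'which consultant' is interpreted as the subject of the clause embedded under 'allege'. The gap is right after 'allege'.

Oren wondered which consultant the manager must allege ___ may set the transcript in the archive after the meeting.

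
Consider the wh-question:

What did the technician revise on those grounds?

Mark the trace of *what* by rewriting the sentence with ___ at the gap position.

Pre-movement form: The technician did revise what on those grounds.
'what' functions as the direct object of 'revise'. The gap is right after 'revise'.

What did the technician revise ___ on those grounds?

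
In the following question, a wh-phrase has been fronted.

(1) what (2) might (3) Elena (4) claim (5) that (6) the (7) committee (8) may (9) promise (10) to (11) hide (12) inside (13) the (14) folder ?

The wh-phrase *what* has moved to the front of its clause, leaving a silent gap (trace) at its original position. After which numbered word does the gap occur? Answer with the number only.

11

Pre-movement form: Elena might claim that the committee may promise to hide what inside the folder.
The filler 'what' is interpreted as the direct object of 'hide'. Wh-movement fronts it, leaving a gap right after 'hide':
What might Elena claim that the committee may promise to hide ___ inside the folder?
'hide' is word 11.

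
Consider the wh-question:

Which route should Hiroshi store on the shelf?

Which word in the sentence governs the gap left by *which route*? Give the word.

store

In situ: Hiroshi should store which route on the shelf.
The filler 'which route' is interpreted as the direct object of 'store'. It moves to the left edge, and the trace sits right after 'store':
Which route should Hiroshi store ___ on the shelf?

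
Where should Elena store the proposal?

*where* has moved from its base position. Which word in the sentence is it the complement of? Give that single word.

Underlying clause: Elena should store the proposal where.
The filler 'where' is interpreted as the locative complement of 'store'. Wh-movement fronts it, leaving a gap right after 'proposal':
Where should Elena store the proposal ___?

store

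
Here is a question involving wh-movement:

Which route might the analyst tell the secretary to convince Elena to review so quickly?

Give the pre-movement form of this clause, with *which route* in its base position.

'which route' is the direct object of 'review'. It moves to the left edge, and the trace sits right after 'review':
Which route might the analyst tell the secretary to convince Elena to review ___ so quickly?

The analyst might tell the secretary to convince Elena to review which route so quickly.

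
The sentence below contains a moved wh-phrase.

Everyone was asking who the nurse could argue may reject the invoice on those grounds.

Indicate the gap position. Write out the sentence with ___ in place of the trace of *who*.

Everyone was asking who the nurse could argue ___ may reject the invoice on those grounds.

Pre-movement form: The nurse could argue who may reject the invoice on those grounds.
'who' is the subject of the clause embedded under 'argue'. The gap is right after 'argue'.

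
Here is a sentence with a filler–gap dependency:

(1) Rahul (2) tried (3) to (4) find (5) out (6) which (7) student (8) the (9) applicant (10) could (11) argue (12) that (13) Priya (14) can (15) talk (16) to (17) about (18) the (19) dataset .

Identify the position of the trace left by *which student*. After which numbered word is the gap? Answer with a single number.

16

In situ: The applicant could argue that Priya can talk to which student about the dataset.
'which student' is the object of the preposition 'to'. Wh-movement fronts it, leaving a gap right after 'to':
Rahul tried to find out which student the applicant could argue that Priya can talk to ___ about the dataset.
'to' is word 16.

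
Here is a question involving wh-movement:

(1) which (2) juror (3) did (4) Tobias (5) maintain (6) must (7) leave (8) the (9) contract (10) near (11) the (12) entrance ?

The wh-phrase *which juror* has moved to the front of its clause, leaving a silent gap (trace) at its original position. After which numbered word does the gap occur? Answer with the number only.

In situ: Tobias did maintain which juror must leave the contract near the entrance.
The filler 'which juror' is interpreted as the subject of the clause embedded under 'maintain'. Fronting leaves a gap immediately after 'maintain':
Which juror did Tobias maintain ___ must leave the contract near the entrance?
'maintain' is word 5.

5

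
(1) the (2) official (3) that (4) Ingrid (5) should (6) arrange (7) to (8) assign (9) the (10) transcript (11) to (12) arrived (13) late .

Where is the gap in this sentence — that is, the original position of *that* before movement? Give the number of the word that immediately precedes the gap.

'that' functions as the object of the preposition 'to' (recipient of 'assign'). Fronting leaves a gap immediately after 'to':
The official that Ingrid should arrange to assign the transcript to ___ arrived late.
'to' is word 11.

11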